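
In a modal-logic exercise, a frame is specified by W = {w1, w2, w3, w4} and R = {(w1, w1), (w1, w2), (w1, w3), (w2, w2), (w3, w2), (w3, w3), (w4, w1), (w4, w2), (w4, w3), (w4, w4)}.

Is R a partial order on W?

Yes

Reflexive: yes — every world is R-related to itself.
Transitive: yes — every two-step R-path is closed by a direct edge.
Antisymmetric: yes — no distinct pair is related both ways.
So R is a partial order.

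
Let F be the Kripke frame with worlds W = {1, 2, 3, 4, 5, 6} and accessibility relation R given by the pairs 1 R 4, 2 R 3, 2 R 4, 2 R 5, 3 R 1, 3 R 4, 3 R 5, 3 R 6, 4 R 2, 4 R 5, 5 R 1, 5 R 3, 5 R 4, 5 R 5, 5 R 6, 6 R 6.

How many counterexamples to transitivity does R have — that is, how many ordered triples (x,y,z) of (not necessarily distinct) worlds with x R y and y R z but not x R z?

Enumerating: (1,4,2), (1,4,5), (2,3,1), (2,3,6), (2,4,2), (2,5,1), (2,5,6), (3,4,2), (3,5,3), (4,2,3), (4,2,4), (4,5,1), (4,5,3), (4,5,4), (4,5,6), (5,4,2).

16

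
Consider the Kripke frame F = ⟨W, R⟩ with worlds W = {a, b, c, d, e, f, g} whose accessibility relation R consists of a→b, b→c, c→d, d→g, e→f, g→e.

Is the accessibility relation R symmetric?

No

Symmetric: no — a R b but not b R a.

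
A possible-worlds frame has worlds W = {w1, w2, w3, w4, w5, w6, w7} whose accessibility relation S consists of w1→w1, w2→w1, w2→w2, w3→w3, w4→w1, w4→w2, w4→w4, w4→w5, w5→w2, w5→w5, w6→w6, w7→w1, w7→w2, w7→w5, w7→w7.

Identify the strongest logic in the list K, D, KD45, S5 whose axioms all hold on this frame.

D

Serial (axiom D): yes — every world has a successor (e.g. w1 S w1).
Euclidean (axiom 5): no — w4 S w1 and w4 S w2, but not w1 S w2.
Transitive (axiom 4): no — w5 S w2 and w2 S w1, but not w5 S w1.
Reflexive (axiom T): yes — every world is S-related to itself.
So F validates K, D; KD45 would additionally require S to be Euclidean and transitive. The strongest is D.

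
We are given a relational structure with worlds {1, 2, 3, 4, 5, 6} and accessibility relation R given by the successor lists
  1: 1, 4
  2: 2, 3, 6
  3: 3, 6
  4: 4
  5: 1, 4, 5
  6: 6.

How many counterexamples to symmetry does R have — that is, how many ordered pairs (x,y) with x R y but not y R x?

6

Enumerating: (1,4), (2,3), (2,6), (3,6), (5,1), (5,4).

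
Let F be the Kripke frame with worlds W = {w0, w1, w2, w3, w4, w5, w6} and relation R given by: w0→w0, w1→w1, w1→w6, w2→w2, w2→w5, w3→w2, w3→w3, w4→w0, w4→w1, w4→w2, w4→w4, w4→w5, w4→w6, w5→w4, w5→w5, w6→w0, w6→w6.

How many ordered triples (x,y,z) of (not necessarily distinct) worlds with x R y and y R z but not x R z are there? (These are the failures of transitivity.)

Enumerating: (w1,w6,w0), (w2,w5,w4), (w3,w2,w5), (w5,w4,w0), (w5,w4,w1), (w5,w4,w2), (w5,w4,w6).

7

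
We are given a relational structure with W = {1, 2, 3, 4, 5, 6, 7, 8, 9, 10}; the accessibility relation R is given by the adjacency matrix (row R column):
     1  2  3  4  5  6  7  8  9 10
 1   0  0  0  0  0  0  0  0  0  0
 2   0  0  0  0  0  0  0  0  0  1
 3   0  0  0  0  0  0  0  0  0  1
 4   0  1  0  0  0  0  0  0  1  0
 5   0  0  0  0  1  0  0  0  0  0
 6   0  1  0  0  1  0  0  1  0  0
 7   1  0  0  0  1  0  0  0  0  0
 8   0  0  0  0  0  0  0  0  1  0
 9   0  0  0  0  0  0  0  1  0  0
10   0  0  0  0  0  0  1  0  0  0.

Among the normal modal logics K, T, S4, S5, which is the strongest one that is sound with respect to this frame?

Reflexive (axiom T): no — 1 is not related to itself.
Transitive (axiom 4): no — 10 R 7 and 7 R 1, but not 10 R 1.
Euclidean (axiom 5): no — 4 R 2 and 4 R 9, but not 2 R 9.
So F validates K; T would additionally require R to be reflexive. The strongest is K.

K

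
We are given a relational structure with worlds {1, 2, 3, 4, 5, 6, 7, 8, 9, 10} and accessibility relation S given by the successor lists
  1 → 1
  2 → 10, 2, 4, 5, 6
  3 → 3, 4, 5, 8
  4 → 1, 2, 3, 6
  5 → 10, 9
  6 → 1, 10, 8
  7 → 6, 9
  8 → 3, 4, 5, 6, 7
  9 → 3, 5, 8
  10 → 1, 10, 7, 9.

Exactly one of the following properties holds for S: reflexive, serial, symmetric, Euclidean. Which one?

Reflexive: no — 4 is not related to itself.
Serial: yes — every world has a successor (e.g. 1 S 1).
Symmetric: no — 10 S 1 but not 1 S 10.
Euclidean: no — 10 S 1 and 10 S 7, but not 1 S 7.
Only serial holds.

serial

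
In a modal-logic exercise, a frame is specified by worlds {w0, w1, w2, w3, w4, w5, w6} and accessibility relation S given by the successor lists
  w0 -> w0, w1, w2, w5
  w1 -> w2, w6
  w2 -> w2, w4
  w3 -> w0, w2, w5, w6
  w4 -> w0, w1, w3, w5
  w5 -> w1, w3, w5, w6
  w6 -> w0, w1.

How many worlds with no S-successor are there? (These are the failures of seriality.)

S is serial; there are no such worlds.

0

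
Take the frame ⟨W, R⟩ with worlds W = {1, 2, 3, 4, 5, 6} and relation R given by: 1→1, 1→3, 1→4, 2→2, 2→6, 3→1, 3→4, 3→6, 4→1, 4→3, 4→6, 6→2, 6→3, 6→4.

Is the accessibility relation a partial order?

Reflexive: no — 3 is not related to itself.
Transitive: no — 1 R 3 and 3 R 6, but not 1 R 6.
Antisymmetric: no — 1 R 3 and 3 R 1 with 1 ≠ 3.
So R is not a partial order.

No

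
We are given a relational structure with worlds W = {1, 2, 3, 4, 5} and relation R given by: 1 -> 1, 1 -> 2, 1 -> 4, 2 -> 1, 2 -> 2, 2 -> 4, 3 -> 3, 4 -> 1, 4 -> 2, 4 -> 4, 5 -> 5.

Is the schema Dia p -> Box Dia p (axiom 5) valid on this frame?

By correspondence theory, 5 is valid on a frame iff R is Euclidean.
Euclidean: yes — any two successors of a common world are R-related.

Yes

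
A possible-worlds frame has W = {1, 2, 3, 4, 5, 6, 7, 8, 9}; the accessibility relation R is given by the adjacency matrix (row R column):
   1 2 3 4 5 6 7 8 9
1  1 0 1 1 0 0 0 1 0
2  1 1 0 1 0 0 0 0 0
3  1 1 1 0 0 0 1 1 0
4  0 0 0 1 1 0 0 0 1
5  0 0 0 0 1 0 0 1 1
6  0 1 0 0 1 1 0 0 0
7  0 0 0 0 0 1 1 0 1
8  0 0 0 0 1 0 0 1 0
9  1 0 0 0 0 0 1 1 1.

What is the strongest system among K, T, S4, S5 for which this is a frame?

T

Reflexive (axiom T): yes — every world is R-related to itself.
Transitive (axiom 4): no — 1 R 3 and 3 R 2, but not 1 R 2.
Euclidean (axiom 5): no — 1 R 3 and 1 R 4, but not 3 R 4.
So F validates K, T; S4 would additionally require R to be transitive. The strongest is T.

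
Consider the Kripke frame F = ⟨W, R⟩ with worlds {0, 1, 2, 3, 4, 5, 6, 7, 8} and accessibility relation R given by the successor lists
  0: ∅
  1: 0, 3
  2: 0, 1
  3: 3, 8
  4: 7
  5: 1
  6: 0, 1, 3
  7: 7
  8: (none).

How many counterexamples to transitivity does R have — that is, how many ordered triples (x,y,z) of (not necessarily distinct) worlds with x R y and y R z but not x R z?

5

Enumerating: (1,3,8), (2,1,3), (5,1,0), (5,1,3), (6,3,8).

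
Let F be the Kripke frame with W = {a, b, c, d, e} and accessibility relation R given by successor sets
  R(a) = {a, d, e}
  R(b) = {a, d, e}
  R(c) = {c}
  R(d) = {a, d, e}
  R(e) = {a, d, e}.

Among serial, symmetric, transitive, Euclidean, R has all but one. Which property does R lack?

Serial: yes — every world has a successor (e.g. a R a).
Symmetric: no — b R a but not a R b.
Transitive: yes — every two-step R-path is closed by a direct edge.
Euclidean: yes — any two successors of a common world are R-related.
Only symmetric fails.

symmetric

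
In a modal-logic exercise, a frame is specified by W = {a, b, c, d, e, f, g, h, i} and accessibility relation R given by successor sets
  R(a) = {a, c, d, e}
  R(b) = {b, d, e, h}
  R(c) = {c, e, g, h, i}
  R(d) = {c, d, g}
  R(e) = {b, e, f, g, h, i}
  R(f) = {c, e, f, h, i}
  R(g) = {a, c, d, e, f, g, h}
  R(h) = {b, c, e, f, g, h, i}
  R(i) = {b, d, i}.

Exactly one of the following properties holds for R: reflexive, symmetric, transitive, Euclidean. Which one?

Reflexive: yes — every world is R-related to itself.
Symmetric: no — a R c but not c R a.
Transitive: no — a R c and c R g, but not a R g.
Euclidean: no — a R c and a R d, but not c R d.
Only reflexive holds.

reflexive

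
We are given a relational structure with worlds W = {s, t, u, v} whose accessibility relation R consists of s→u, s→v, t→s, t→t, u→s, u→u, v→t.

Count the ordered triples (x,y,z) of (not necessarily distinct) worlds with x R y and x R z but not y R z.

Enumerating: (s,u,v), (s,v,u), (s,v,v), (t,s,s), (t,s,t), (u,s,s).

6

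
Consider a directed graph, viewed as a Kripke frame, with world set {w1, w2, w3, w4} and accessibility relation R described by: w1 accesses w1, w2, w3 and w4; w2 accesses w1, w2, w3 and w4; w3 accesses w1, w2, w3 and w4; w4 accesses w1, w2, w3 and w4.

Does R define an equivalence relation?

Reflexive: yes — every world is R-related to itself.
Symmetric: yes — every pair in R has its reverse in R.
Transitive: yes — every two-step R-path is closed by a direct edge.
So R is an equivalence relation.

Yes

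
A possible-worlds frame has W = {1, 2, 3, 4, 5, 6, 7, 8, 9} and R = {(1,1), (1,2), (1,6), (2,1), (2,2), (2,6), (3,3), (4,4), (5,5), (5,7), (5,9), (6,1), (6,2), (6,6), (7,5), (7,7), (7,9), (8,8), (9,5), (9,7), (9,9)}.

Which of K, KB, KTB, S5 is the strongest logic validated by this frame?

S5

Symmetric (axiom B): yes — every pair in R has its reverse in R.
Reflexive (axiom T): yes — every world is R-related to itself.
Euclidean (axiom 5): yes — any two successors of a common world are R-related.
So F validates K, KB, KTB, S5. The strongest is S5.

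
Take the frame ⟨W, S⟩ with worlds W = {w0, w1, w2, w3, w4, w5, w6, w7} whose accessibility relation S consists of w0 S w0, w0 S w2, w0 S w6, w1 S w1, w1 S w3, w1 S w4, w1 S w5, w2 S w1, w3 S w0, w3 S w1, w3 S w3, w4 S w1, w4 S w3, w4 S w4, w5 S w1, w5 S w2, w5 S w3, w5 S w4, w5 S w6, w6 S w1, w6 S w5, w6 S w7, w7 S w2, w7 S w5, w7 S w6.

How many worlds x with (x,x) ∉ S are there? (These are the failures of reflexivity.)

4

Enumerating: w2, w5, w6, w7.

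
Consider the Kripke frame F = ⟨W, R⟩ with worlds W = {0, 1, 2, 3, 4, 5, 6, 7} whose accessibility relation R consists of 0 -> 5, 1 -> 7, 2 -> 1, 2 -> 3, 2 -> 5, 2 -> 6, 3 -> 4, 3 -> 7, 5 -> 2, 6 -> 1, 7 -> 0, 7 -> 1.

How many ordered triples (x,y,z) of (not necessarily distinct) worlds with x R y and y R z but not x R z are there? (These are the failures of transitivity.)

16

Enumerating: (0,5,2), (1,7,0), (1,7,1), (2,1,7), (2,3,4), (2,3,7), (2,5,2), (3,7,0), (3,7,1), (5,2,1), (5,2,3), (5,2,5), (5,2,6), (6,1,7), (7,0,5), (7,1,7).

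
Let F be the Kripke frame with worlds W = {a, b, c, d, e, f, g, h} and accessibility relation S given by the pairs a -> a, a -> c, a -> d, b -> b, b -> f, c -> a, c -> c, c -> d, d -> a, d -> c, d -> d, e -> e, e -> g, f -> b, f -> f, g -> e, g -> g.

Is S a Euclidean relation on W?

Euclidean: yes — any two successors of a common world are S-related.

Yes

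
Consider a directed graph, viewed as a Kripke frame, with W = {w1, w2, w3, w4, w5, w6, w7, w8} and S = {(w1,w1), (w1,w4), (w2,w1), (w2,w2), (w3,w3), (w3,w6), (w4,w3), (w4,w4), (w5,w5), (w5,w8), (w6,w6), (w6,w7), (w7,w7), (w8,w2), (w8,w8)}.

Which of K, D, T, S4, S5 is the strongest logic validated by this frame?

Serial (axiom D): yes — every world has a successor (e.g. w1 S w1).
Reflexive (axiom T): yes — every world is S-related to itself.
Transitive (axiom 4): no — w1 S w4 and w4 S w3, but not w1 S w3.
Euclidean (axiom 5): no — w1 S w4 and w1 S w1, but not w4 S w1.
So F validates K, D, T; S4 would additionally require S to be transitive. The strongest is T.

T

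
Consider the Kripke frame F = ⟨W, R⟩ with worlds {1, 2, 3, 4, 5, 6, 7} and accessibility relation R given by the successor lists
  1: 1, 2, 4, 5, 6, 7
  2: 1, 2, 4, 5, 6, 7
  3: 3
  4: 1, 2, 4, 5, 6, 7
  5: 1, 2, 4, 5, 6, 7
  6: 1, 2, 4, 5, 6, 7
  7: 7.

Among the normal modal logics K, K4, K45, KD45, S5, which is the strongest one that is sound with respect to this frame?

Transitive (axiom 4): yes — every two-step R-path is closed by a direct edge.
Euclidean (axiom 5): no — 1 R 7 and 1 R 2, but not 7 R 2.
Serial (axiom D): yes — every world has a successor (e.g. 1 R 1).
Reflexive (axiom T): yes — every world is R-related to itself.
So F validates K, K4; K45 would additionally require R to be Euclidean. The strongest is K4.

K4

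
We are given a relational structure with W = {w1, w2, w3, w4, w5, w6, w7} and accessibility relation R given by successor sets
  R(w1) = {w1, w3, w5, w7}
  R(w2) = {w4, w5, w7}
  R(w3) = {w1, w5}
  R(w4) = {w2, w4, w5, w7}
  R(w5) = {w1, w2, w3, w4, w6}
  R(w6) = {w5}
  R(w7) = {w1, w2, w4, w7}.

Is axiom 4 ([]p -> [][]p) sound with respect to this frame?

No

The schema 4 characterises exactly the transitive frames.
Transitive: no — w1 R w5 and w5 R w2, but not w1 R w2.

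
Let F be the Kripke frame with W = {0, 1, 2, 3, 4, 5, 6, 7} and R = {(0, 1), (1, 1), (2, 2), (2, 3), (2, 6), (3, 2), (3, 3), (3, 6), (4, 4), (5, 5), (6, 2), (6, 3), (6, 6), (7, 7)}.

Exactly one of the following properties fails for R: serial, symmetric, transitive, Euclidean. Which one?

Serial: yes — every world has a successor (e.g. 0 R 1).
Symmetric: no — 0 R 1 but not 1 R 0.
Transitive: yes — every two-step R-path is closed by a direct edge.
Euclidean: yes — any two successors of a common world are R-related.
Only symmetric fails.

symmetric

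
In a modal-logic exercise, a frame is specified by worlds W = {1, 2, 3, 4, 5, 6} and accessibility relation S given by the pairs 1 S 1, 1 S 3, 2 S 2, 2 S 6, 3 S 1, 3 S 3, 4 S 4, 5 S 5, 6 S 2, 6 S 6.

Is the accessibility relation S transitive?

Transitive: yes — every two-step S-path is closed by a direct edge.

Yes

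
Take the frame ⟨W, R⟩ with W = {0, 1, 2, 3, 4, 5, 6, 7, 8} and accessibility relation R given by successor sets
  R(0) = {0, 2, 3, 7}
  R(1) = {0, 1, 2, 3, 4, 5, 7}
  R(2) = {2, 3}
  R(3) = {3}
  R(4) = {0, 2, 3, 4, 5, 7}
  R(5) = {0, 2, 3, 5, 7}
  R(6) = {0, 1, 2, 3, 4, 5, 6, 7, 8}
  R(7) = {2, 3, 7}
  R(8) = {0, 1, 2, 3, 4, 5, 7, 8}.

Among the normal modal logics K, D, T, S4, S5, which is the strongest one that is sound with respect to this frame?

S4

Serial (axiom D): yes — every world has a successor (e.g. 0 R 0).
Reflexive (axiom T): yes — every world is R-related to itself.
Transitive (axiom 4): yes — every two-step R-path is closed by a direct edge.
Euclidean (axiom 5): no — 0 R 2 and 0 R 7, but not 2 R 7.
So F validates K, D, T, S4; S5 would additionally require R to be Euclidean. The strongest is S4.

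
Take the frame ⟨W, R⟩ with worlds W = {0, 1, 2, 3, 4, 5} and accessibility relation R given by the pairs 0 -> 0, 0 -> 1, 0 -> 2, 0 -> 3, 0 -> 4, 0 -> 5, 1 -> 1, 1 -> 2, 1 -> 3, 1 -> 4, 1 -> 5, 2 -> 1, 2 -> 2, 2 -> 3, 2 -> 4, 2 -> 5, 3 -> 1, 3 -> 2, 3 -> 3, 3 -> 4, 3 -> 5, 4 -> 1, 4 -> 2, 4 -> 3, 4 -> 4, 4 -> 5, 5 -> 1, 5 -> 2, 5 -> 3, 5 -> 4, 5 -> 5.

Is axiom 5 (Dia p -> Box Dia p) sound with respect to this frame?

No

The schema 5 characterises exactly the Euclidean frames.
Euclidean: no — 0 R 1 and 0 R 0, but not 1 R 0.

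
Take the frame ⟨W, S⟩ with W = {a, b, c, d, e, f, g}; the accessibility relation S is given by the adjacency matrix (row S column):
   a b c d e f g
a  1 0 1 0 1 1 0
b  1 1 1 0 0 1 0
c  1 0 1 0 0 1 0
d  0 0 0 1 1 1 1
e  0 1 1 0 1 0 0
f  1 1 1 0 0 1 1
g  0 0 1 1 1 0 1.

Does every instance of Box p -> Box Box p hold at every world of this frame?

No

The schema 4 characterises exactly the transitive frames.
Transitive: no — a S e and e S b, but not a S b.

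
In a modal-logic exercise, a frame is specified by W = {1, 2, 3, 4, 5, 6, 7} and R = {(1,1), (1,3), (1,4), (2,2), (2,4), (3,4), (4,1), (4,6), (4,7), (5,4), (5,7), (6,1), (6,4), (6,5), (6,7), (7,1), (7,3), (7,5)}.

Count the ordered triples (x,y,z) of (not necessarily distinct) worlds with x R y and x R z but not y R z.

30

Enumerating: (1,3,1), (1,3,3), (1,4,3), (1,4,4), (2,4,2), (2,4,4), (3,4,4), (4,1,6), (4,1,7), (4,6,6), (4,7,6), (4,7,7), … and 18 more.
Total: 30.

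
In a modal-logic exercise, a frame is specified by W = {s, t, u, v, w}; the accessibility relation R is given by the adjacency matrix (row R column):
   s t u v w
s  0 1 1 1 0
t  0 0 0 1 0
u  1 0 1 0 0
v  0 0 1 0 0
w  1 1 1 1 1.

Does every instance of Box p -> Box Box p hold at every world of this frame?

No

Axiom 4 corresponds to the accessibility relation being transitive.
Transitive: no — t R v and v R u, but not t R u.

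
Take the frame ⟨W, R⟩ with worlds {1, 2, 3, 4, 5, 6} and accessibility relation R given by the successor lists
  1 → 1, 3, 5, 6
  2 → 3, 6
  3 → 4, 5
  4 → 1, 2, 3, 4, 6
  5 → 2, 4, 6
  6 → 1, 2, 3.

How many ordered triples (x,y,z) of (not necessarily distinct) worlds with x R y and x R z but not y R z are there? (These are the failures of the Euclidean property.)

34

Enumerating: (1,3,1), (1,3,3), (1,3,6), (1,5,1), (1,5,3), (1,5,5), (1,6,5), (1,6,6), (2,3,3), (2,3,6), (2,6,6), (3,4,5), … and 22 more.
Total: 34.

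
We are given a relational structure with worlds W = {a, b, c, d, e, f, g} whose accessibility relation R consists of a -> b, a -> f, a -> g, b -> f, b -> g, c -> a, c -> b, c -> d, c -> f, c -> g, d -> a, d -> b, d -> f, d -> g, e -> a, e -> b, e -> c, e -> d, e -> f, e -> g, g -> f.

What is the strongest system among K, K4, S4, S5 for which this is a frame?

K4

Transitive (axiom 4): yes — every two-step R-path is closed by a direct edge.
Reflexive (axiom T): no — a is not related to itself.
Euclidean (axiom 5): no — a R f and a R b, but not f R b.
So F validates K, K4; S4 would additionally require R to be reflexive. The strongest is K4.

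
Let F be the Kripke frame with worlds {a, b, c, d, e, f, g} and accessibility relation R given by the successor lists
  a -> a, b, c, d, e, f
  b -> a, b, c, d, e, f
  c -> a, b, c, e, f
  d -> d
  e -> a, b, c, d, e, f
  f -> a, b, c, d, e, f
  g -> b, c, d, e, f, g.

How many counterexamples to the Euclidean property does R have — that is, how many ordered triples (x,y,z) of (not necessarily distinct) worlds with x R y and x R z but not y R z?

34

Enumerating: (a,c,d), (a,d,a), (a,d,b), (a,d,c), (a,d,e), (a,d,f), (b,c,d), (b,d,a), (b,d,b), (b,d,c), (b,d,e), (b,d,f), … and 22 more.
Total: 34.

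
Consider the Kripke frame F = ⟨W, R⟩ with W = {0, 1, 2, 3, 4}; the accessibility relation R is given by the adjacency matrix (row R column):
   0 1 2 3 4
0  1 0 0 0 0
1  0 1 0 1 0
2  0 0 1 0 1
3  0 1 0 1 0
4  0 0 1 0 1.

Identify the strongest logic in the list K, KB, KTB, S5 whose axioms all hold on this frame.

S5

Symmetric (axiom B): yes — every pair in R has its reverse in R.
Reflexive (axiom T): yes — every world is R-related to itself.
Euclidean (axiom 5): yes — any two successors of a common world are R-related.
So F validates K, KB, KTB, S5. The strongest is S5.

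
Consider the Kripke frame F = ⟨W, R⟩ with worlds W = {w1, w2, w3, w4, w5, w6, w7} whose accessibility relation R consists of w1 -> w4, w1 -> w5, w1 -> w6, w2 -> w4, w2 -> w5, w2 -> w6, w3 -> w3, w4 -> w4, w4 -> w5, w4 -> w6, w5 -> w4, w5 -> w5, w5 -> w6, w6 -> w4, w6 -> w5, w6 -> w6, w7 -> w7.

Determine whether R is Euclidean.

Euclidean: yes — any two successors of a common world are R-related.

Yes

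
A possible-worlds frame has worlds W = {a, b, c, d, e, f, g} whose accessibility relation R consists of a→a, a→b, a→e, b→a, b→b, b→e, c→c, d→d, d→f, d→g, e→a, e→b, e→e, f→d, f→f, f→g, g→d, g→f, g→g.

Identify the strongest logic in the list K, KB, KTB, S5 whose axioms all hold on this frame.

S5

Symmetric (axiom B): yes — every pair in R has its reverse in R.
Reflexive (axiom T): yes — every world is R-related to itself.
Euclidean (axiom 5): yes — any two successors of a common world are R-related.
So F validates K, KB, KTB, S5. The strongest is S5.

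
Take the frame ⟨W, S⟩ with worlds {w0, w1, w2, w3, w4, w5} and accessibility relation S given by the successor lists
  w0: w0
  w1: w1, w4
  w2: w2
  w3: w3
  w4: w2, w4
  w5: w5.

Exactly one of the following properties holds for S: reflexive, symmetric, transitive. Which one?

Reflexive: yes — every world is S-related to itself.
Symmetric: no — w1 S w4 but not w4 S w1.
Transitive: no — w1 S w4 and w4 S w2, but not w1 S w2.
Only reflexive holds.

reflexive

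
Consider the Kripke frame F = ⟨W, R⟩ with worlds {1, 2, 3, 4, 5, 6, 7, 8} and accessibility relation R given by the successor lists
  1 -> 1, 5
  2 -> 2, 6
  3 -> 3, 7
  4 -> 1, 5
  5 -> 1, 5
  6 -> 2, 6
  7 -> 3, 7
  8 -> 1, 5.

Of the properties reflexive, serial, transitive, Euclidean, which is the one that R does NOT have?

Reflexive: no — 4 is not related to itself.
Serial: yes — every world has a successor (e.g. 1 R 1).
Transitive: yes — every two-step R-path is closed by a direct edge.
Euclidean: yes — any two successors of a common world are R-related.
Only reflexive fails.

reflexive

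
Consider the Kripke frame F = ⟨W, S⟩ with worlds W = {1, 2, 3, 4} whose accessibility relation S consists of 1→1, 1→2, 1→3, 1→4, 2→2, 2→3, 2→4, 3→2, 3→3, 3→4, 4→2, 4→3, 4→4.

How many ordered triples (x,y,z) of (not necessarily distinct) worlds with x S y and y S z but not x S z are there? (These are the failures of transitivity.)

S is transitive; there are no such tuples.

0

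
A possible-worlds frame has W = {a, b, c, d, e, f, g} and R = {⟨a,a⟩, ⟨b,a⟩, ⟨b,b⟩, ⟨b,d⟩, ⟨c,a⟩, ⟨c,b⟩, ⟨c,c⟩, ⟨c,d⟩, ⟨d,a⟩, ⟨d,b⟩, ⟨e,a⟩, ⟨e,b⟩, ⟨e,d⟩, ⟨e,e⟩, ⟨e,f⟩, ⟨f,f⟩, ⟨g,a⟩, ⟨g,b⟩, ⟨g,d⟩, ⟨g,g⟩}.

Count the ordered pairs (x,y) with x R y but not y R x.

12

Enumerating: (b,a), (c,a), (c,b), (c,d), (d,a), (e,a), (e,b), (e,d), (e,f), (g,a), (g,b), (g,d).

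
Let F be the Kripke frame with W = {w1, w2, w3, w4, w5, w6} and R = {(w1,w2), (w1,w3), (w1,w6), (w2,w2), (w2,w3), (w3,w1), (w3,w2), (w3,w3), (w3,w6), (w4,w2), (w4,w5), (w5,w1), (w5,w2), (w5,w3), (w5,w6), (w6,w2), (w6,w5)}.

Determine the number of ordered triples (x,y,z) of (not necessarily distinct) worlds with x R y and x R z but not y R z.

Enumerating: (w1,w2,w6), (w1,w6,w3), (w1,w6,w6), (w3,w1,w1), (w3,w2,w1), (w3,w2,w6), (w3,w6,w1), (w3,w6,w3), (w3,w6,w6), (w4,w2,w5), (w4,w5,w5), (w5,w1,w1), … and 7 more.
Total: 19.

19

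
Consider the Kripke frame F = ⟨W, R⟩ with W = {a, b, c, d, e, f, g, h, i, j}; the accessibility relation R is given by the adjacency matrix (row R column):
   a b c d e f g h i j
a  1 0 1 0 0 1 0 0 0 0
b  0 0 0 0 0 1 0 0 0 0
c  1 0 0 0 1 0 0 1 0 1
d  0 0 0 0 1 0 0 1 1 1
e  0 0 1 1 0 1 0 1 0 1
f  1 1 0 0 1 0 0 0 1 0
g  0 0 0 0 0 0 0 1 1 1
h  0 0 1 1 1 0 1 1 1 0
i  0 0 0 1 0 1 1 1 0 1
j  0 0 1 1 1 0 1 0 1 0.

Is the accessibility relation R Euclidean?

No

Euclidean: no — a R c and a R f, but not c R f.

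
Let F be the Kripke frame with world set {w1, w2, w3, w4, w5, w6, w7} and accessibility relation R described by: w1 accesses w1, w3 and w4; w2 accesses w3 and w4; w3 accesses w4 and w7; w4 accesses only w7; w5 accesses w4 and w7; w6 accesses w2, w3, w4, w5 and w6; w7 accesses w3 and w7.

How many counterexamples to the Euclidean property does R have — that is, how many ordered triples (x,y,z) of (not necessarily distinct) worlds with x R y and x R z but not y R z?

29

Enumerating: (w1,w3,w1), (w1,w3,w3), (w1,w4,w1), (w1,w4,w3), (w1,w4,w4), (w2,w3,w3), (w2,w4,w3), (w2,w4,w4), (w3,w4,w4), (w3,w7,w4), (w5,w4,w4), (w5,w7,w4), … and 17 more.
Total: 29.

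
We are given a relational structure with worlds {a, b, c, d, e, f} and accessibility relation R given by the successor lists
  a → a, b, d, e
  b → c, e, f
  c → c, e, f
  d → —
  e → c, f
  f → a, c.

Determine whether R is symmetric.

Symmetric: no — a R b but not b R a.

No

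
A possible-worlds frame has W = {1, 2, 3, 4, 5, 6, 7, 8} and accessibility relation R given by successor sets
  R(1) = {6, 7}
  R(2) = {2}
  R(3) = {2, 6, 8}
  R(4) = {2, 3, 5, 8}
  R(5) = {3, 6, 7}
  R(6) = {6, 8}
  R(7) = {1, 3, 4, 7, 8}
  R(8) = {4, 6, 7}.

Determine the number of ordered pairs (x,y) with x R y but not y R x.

12

Enumerating: (1,6), (3,2), (3,6), (3,8), (4,2), (4,3), (4,5), (5,3), (5,6), (5,7), (7,3), (7,4).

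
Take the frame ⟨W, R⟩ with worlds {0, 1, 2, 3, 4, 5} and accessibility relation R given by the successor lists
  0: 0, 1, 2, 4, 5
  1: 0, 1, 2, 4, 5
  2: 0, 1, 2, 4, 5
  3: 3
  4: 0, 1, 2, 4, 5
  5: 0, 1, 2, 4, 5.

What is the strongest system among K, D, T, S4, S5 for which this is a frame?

Serial (axiom D): yes — every world has a successor (e.g. 0 R 0).
Reflexive (axiom T): yes — every world is R-related to itself.
Transitive (axiom 4): yes — every two-step R-path is closed by a direct edge.
Euclidean (axiom 5): yes — any two successors of a common world are R-related.
So F validates K, D, T, S4, S5. The strongest is S5.

S5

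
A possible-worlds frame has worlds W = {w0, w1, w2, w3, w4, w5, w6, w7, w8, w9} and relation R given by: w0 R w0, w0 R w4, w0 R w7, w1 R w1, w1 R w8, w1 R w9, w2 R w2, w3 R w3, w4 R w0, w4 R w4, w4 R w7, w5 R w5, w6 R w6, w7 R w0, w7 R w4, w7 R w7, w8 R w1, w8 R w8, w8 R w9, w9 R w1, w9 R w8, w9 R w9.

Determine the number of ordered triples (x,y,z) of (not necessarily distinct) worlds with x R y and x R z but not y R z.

0

R is Euclidean; there are no such tuples.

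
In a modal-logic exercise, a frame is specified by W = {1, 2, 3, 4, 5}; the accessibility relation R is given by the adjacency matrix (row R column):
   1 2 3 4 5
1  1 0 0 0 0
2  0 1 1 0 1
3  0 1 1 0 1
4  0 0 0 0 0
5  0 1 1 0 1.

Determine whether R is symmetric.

Yes

Symmetric: yes — every pair in R has its reverse in R.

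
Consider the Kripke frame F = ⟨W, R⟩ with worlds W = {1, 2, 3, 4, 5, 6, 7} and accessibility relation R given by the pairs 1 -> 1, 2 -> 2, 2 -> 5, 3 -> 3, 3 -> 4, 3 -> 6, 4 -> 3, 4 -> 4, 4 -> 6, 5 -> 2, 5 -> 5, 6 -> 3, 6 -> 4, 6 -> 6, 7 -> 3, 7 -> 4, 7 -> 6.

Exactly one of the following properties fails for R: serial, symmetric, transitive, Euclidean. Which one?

Serial: yes — every world has a successor (e.g. 1 R 1).
Symmetric: no — 7 R 3 but not 3 R 7.
Transitive: yes — every two-step R-path is closed by a direct edge.
Euclidean: yes — any two successors of a common world are R-related.
Only symmetric fails.

symmetric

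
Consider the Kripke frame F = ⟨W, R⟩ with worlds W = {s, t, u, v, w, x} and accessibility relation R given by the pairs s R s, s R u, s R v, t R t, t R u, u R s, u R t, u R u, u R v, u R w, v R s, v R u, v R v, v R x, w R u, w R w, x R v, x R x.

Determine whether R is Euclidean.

Euclidean: no — u R s and u R t, but not s R t.

No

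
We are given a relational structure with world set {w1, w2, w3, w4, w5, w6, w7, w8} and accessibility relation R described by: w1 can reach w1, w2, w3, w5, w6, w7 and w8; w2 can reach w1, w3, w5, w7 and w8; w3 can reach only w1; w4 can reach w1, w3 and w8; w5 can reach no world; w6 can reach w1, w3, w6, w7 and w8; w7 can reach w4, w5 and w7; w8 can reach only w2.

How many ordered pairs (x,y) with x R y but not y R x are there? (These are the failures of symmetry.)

14

Enumerating: (w1,w5), (w1,w7), (w1,w8), (w2,w3), (w2,w5), (w2,w7), (w4,w1), (w4,w3), (w4,w8), (w6,w3), (w6,w7), (w6,w8), (w7,w4), (w7,w5).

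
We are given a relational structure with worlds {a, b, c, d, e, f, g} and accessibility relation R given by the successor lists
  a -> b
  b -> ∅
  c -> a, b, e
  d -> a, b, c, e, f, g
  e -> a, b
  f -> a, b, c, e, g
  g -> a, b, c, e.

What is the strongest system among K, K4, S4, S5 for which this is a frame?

K4

Transitive (axiom 4): yes — every two-step R-path is closed by a direct edge.
Reflexive (axiom T): no — a is not related to itself.
Euclidean (axiom 5): no — c R a and c R e, but not a R e.
So F validates K, K4; S4 would additionally require R to be reflexive. The strongest is K4.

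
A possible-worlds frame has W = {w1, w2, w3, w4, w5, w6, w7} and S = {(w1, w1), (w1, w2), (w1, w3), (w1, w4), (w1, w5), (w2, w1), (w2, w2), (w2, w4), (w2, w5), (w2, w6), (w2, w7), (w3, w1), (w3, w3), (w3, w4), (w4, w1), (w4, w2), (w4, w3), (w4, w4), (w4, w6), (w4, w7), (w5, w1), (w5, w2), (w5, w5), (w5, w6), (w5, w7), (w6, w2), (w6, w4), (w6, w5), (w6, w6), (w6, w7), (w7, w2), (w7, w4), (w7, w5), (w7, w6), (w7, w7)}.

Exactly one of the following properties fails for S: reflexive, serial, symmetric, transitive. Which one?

Reflexive: yes — every world is S-related to itself.
Serial: yes — every world has a successor (e.g. w1 S w1).
Symmetric: yes — every pair in S has its reverse in S.
Transitive: no — w1 S w2 and w2 S w6, but not w1 S w6.
Only transitive fails.

transitive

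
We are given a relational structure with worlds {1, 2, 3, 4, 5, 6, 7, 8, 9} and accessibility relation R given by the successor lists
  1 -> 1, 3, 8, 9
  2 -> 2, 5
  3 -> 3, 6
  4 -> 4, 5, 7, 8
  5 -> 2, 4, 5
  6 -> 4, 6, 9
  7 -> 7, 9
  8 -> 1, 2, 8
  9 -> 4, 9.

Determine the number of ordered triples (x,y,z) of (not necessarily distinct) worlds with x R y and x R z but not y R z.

Enumerating: (1,3,1), (1,3,8), (1,3,9), (1,8,3), (1,8,9), (1,9,1), (1,9,3), (1,9,8), (3,6,3), (4,5,7), (4,5,8), (4,7,4), … and 15 more.
Total: 27.

27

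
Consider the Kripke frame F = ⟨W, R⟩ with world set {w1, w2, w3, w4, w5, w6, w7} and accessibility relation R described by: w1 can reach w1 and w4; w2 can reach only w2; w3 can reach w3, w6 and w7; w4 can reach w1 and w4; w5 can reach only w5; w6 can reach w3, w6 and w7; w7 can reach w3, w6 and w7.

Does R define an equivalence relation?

Reflexive: yes — every world is R-related to itself.
Symmetric: yes — every pair in R has its reverse in R.
Transitive: yes — every two-step R-path is closed by a direct edge.
So R is an equivalence relation.

Yes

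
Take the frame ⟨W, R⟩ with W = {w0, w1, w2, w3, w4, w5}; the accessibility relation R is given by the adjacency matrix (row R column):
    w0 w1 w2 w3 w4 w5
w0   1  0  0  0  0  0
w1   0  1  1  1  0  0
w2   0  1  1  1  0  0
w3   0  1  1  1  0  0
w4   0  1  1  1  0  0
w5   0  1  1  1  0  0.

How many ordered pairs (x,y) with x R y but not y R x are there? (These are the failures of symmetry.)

6

Enumerating: (w4,w1), (w4,w2), (w4,w3), (w5,w1), (w5,w2), (w5,w3).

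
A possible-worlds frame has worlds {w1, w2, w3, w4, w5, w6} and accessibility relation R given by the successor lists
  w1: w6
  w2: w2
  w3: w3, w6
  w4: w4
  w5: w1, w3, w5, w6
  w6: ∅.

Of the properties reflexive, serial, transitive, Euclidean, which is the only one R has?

Reflexive: no — w1 is not related to itself.
Serial: no — w6 has no R-successor.
Transitive: yes — every two-step R-path is closed by a direct edge.
Euclidean: no — w5 R w1 and w5 R w3, but not w1 R w3.
Only transitive holds.

transitive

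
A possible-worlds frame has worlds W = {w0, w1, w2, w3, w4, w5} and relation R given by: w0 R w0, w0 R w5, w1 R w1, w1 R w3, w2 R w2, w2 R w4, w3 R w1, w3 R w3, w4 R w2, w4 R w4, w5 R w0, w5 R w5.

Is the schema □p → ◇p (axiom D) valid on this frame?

Yes

The schema D characterises exactly the serial frames.
Serial: yes — every world has a successor (e.g. w0 R w0).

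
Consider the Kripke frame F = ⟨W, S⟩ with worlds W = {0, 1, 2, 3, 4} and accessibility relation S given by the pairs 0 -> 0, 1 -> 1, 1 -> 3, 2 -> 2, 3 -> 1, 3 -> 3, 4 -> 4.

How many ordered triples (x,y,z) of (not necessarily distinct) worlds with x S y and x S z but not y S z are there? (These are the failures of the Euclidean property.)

S is Euclidean; there are no such tuples.

0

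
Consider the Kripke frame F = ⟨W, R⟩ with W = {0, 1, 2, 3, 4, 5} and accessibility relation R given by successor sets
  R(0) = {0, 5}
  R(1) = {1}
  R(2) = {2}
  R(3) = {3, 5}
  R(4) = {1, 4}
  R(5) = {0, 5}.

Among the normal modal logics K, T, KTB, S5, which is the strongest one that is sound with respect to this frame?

T

Reflexive (axiom T): yes — every world is R-related to itself.
Symmetric (axiom B): no — 3 R 5 but not 5 R 3.
Euclidean (axiom 5): no — 3 R 5 and 3 R 3, but not 5 R 3.
So F validates K, T; KTB would additionally require R to be symmetric. The strongest is T.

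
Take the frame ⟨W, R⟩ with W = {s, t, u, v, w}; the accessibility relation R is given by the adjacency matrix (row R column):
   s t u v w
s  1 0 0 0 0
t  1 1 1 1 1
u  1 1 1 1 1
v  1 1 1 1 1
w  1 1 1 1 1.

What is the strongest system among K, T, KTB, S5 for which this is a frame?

T

Reflexive (axiom T): yes — every world is R-related to itself.
Symmetric (axiom B): no — t R s but not s R t.
Euclidean (axiom 5): no — t R s and t R u, but not s R u.
So F validates K, T; KTB would additionally require R to be symmetric. The strongest is T.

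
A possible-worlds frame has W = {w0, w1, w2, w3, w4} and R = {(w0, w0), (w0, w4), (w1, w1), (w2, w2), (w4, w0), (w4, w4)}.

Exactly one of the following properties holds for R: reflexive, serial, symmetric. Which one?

Reflexive: no — w3 is not related to itself.
Serial: no — w3 has no R-successor.
Symmetric: yes — every pair in R has its reverse in R.
Only symmetric holds.

symmetric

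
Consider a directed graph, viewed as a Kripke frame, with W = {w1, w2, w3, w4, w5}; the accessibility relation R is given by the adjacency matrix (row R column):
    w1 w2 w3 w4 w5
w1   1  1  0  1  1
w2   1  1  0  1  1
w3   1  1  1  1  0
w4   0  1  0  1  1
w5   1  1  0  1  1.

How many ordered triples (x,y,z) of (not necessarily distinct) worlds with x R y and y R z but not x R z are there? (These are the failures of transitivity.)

5

Enumerating: (w3,w1,w5), (w3,w2,w5), (w3,w4,w5), (w4,w2,w1), (w4,w5,w1).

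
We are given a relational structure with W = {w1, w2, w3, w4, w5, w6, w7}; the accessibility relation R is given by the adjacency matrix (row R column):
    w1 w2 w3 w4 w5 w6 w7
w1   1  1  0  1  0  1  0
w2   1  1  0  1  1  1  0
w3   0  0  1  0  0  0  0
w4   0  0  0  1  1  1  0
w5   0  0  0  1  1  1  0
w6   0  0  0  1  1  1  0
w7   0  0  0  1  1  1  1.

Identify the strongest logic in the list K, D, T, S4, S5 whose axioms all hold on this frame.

Serial (axiom D): yes — every world has a successor (e.g. w1 R w1).
Reflexive (axiom T): yes — every world is R-related to itself.
Transitive (axiom 4): no — w1 R w2 and w2 R w5, but not w1 R w5.
Euclidean (axiom 5): no — w1 R w4 and w1 R w2, but not w4 R w2.
So F validates K, D, T; S4 would additionally require R to be transitive. The strongest is T.

T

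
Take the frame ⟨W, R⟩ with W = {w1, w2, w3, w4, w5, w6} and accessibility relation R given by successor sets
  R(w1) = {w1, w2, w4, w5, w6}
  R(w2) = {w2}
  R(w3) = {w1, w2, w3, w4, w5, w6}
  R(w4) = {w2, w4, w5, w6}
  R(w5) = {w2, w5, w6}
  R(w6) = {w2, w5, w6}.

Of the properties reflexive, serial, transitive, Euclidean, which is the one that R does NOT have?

Reflexive: yes — every world is R-related to itself.
Serial: yes — every world has a successor (e.g. w1 R w1).
Transitive: yes — every two-step R-path is closed by a direct edge.
Euclidean: no — w1 R w2 and w1 R w4, but not w2 R w4.
Only Euclidean fails.

Euclidean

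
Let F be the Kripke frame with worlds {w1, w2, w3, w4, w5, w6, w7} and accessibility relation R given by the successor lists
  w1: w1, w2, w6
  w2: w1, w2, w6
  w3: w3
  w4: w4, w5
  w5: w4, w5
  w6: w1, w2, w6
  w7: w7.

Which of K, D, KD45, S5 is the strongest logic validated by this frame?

Serial (axiom D): yes — every world has a successor (e.g. w1 R w1).
Euclidean (axiom 5): yes — any two successors of a common world are R-related.
Transitive (axiom 4): yes — every two-step R-path is closed by a direct edge.
Reflexive (axiom T): yes — every world is R-related to itself.
So F validates K, D, KD45, S5. The strongest is S5.

S5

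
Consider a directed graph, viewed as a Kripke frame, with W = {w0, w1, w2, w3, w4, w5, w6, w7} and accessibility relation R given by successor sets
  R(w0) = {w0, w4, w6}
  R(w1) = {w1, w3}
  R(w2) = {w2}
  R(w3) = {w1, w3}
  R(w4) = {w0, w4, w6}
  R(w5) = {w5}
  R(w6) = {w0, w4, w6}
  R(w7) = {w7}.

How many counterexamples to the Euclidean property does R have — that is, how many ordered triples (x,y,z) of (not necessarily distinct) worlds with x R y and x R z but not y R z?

R is Euclidean; there are no such tuples.

0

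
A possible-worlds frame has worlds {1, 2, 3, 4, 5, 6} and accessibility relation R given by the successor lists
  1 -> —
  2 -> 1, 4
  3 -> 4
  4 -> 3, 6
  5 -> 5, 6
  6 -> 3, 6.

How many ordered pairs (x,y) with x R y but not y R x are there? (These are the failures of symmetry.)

Enumerating: (2,1), (2,4), (4,6), (5,6), (6,3).

5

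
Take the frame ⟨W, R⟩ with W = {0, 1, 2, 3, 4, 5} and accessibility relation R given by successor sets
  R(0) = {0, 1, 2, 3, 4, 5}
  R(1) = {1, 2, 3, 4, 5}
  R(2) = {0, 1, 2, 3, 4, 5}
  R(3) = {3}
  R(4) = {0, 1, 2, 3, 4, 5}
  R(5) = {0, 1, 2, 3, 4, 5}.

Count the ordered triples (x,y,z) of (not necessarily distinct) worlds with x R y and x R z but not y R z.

28

Enumerating: (0,1,0), (0,3,0), (0,3,1), (0,3,2), (0,3,4), (0,3,5), (1,3,1), (1,3,2), (1,3,4), (1,3,5), (2,1,0), (2,3,0), … and 16 more.
Total: 28.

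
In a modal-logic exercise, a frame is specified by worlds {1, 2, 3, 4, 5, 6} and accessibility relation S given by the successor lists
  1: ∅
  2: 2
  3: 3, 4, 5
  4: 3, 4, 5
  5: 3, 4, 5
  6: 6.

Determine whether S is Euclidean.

Yes

Euclidean: yes — any two successors of a common world are S-related.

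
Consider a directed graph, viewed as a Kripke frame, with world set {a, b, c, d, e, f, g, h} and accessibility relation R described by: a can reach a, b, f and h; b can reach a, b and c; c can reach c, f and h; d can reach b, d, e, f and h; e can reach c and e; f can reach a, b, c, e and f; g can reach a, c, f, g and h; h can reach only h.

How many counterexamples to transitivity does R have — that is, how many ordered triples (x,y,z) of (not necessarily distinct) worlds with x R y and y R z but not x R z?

22

Enumerating: (a,b,c), (a,f,c), (a,f,e), (b,a,f), (b,a,h), (b,c,f), (b,c,h), (c,f,a), (c,f,b), (c,f,e), (d,b,a), (d,b,c), … and 10 more.
Total: 22.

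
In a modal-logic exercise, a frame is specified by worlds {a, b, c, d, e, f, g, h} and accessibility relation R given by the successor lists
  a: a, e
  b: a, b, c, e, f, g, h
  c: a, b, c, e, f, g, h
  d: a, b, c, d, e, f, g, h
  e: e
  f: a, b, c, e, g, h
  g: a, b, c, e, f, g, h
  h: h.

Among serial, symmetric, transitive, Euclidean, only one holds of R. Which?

Serial: yes — every world has a successor (e.g. a R a).
Symmetric: no — a R e but not e R a.
Transitive: no — f R b and b R f, but not f R f.
Euclidean: no — b R a and b R c, but not a R c.
Only serial holds.

serial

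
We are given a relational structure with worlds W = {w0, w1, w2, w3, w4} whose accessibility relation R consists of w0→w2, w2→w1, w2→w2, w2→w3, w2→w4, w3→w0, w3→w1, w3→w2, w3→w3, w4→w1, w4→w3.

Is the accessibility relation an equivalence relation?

No

Reflexive: no — w0 is not related to itself.
Symmetric: no — w0 R w2 but not w2 R w0.
Transitive: no — w0 R w2 and w2 R w1, but not w0 R w1.
So R is not an equivalence relation.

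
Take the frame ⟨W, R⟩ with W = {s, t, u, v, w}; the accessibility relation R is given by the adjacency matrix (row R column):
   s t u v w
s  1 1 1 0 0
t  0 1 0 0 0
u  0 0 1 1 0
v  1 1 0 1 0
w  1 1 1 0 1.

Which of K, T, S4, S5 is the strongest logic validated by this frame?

T

Reflexive (axiom T): yes — every world is R-related to itself.
Transitive (axiom 4): no — s R u and u R v, but not s R v.
Euclidean (axiom 5): no — s R t and s R u, but not t R u.
So F validates K, T; S4 would additionally require R to be transitive. The strongest is T.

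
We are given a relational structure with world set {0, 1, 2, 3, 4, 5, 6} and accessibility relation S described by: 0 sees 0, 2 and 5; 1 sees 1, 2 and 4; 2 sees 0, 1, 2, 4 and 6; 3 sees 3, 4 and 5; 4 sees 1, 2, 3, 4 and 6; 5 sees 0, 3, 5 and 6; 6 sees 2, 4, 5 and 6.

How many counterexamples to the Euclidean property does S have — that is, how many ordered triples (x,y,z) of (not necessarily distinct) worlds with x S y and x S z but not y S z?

30

Enumerating: (0,2,5), (0,5,2), (2,0,1), (2,0,4), (2,0,6), (2,1,0), (2,1,6), (2,4,0), (2,6,0), (2,6,1), (3,4,5), (3,5,4), … and 18 more.
Total: 30.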